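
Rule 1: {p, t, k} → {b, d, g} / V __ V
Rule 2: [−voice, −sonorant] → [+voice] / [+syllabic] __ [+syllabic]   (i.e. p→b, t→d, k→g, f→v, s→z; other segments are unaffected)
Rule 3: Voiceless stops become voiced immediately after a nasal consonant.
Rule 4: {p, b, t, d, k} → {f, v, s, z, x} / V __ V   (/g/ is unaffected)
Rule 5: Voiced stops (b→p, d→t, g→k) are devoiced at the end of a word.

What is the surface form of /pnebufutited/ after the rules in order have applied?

Rule 1 (intervocalic voicing): /t/ is a voiceless stop between vowels /u/ and /i/, so it voices to [d]. /t/ is a voiceless stop between vowels /i/ and /e/, so it voices to [d]. /pnebufutited/ → pnebufudided.
Rule 2 (intervocalic voicing): /f/ is a voiceless obstruent between vowels /u/ and /u/, so it voices to [v]. /pnebufudided/ → pnebuvudided.
Rule 3 (post-nasal voicing): no segment meets the environment; /pnebuvudided/ is unchanged.
Rule 4 (intervocalic spirantization): /b/ is a stop between vowels /e/ and /u/, so it spirantizes to the fricative [v]. /d/ is a stop between vowels /u/ and /i/, so it spirantizes to the fricative [z]. /d/ is a stop between vowels /i/ and /e/, so it spirantizes to the fricative [z]. /pnebuvudided/ → pnevuvuzized.
Rule 5 (final devoicing): /d/ is a voiced stop in word-final position, so it devoices to [t]. /pnevuvuzized/ → pnevuvuzizet.

pnevuvuzizet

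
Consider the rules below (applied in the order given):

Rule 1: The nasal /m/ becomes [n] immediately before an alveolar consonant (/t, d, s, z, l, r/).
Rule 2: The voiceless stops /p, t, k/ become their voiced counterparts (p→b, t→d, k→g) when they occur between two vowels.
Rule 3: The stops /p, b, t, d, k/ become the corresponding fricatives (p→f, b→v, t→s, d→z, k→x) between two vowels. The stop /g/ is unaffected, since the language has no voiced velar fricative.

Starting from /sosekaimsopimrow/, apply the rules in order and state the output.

Rule 1 (nasal place assimilation): /m/ precedes the alveolar consonant /s/, so it assimilates in place to [n]. /m/ precedes the alveolar consonant /r/, so it assimilates in place to [n]. /sosekaimsopimrow/ → sosekainsopinrow.
Rule 2 (intervocalic voicing): /k/ is a voiceless stop between vowels /e/ and /a/, so it voices to [g]. /p/ is a voiceless stop between vowels /o/ and /i/, so it voices to [b]. /sosekainsopinrow/ → sosegainsobinrow.
Rule 3 (intervocalic spirantization): /b/ is a stop between vowels /o/ and /i/, so it spirantizes to the fricative [v]. /sosegainsobinrow/ → sosegainsovinrow.

sosegainsovinrow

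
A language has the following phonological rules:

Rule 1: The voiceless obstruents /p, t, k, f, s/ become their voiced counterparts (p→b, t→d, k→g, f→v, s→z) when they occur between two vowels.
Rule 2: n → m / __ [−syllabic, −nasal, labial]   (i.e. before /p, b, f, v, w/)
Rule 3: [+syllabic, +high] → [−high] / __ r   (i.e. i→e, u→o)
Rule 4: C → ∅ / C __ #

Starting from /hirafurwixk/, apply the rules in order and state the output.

Rule 1 (intervocalic voicing): /f/ is a voiceless obstruent between vowels /a/ and /u/, so it voices to [v]. /hirafurwixk/ → hiravurwixk.
Rule 2 (nasal place assimilation): no segment meets the environment; /hiravurwixk/ is unchanged.
Rule 3 (pre-rhotic lowering): /i/ is a high vowel immediately before /r/, so it lowers to [e]. /u/ is a high vowel immediately before /r/, so it lowers to [o]. /hiravurwixk/ → heravorwixk.
Rule 4 (final cluster simplification): /k/ is the second consonant of a word-final cluster /xk/, so it deletes. /heravorwixk/ → heravorwix.

heravorwix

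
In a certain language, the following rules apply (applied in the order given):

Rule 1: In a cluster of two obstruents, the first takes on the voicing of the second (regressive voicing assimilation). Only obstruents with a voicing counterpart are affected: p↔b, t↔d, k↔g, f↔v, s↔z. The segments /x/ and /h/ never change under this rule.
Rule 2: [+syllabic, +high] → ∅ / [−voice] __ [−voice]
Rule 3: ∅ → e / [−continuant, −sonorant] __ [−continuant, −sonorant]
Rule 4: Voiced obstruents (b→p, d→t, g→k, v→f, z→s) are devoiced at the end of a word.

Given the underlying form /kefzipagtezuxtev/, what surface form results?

Rule 1 (regressive voicing assimilation): /f/ precedes the voiced obstruent /z/, so it voices to [v] by assimilation. /g/ precedes the voiceless obstruent /t/, so it devoices to [k] by assimilation. /kefzipagtezuxtev/ → kevzipaktezuxtev.
Rule 2 (high vowel syncope): no segment meets the environment; /kevzipaktezuxtev/ is unchanged.
Rule 3 (stop-cluster e-epenthesis): /k/ and /t/ form a stop–stop cluster, so [e] is inserted between them. /kevzipaktezuxtev/ → kevzipaketezuxtev.
Rule 4 (final devoicing): /v/ is a voiced obstruent in word-final position, so it devoices to [f]. /kevzipaketezuxtev/ → kevzipaketezuxtef.

kevzipaketezuxtef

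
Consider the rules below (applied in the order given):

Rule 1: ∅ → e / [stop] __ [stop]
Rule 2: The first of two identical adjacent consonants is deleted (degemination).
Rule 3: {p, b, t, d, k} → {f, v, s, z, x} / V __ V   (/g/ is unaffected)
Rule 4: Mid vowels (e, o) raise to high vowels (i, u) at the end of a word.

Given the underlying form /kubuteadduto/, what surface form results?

kuvuseazezusu

Rule 1 (stop-cluster e-epenthesis): /d/ and /d/ form a stop–stop cluster, so [e] is inserted between them. /kubuteadduto/ → kubuteadeduto.
Rule 2 (degemination): no segment meets the environment; /kubuteadeduto/ is unchanged.
Rule 3 (intervocalic spirantization): /b/ is a stop between vowels /u/ and /u/, so it spirantizes to the fricative [v]. /t/ is a stop between vowels /u/ and /e/, so it spirantizes to the fricative [s]. /d/ is a stop between vowels /a/ and /e/, so it spirantizes to the fricative [z]. /d/ is a stop between vowels /e/ and /u/, so it spirantizes to the fricative [z]. /t/ is a stop between vowels /u/ and /o/, so it spirantizes to the fricative [s]. /kubuteadeduto/ → kuvuseazezuso.
Rule 4 (final vowel raising): /o/ is a mid vowel in word-final position, so it raises to [u]. /kuvuseazezuso/ → kuvuseazezusu.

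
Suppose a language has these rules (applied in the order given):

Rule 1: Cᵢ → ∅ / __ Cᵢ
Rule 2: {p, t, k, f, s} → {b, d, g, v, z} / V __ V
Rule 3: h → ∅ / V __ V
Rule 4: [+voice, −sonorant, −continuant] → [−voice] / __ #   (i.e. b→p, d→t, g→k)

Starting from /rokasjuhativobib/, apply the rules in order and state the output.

rogasjuadivobip

Rule 1 (degemination): no segment meets the environment; /rokasjuhativobib/ is unchanged.
Rule 2 (intervocalic voicing): /k/ is a voiceless obstruent between vowels /o/ and /a/, so it voices to [g]. /t/ is a voiceless obstruent between vowels /a/ and /i/, so it voices to [d]. /rokasjuhativobib/ → rogasjuhadivobib.
Rule 3 (intervocalic h-deletion): /h/ occurs between vowels /u/ and /a/, so it deletes. /rogasjuhadivobib/ → rogasjuadivobib.
Rule 4 (final devoicing): /b/ is a voiced stop in word-final position, so it devoices to [p]. /rogasjuadivobib/ → rogasjuadivobip.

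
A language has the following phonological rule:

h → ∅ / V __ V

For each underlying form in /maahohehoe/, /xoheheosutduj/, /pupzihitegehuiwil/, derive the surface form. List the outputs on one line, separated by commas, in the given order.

/maahohehoe/: /h/ occurs between vowels /a/ and /o/, so it deletes. /h/ occurs between vowels /o/ and /e/, so it deletes. /h/ occurs between vowels /e/ and /o/, so it deletes. → [maaoeoe].
/xoheheosutduj/: /h/ occurs between vowels /o/ and /e/, so it deletes. /h/ occurs between vowels /e/ and /e/, so it deletes. → [xoeeosutduj].
/pupzihitegehuiwil/: /h/ occurs between vowels /i/ and /i/, so it deletes. /h/ occurs between vowels /e/ and /u/, so it deletes. → [pupziitegeuiwil].

maaoeoe, xoeeosutduj, pupziitegeuiwil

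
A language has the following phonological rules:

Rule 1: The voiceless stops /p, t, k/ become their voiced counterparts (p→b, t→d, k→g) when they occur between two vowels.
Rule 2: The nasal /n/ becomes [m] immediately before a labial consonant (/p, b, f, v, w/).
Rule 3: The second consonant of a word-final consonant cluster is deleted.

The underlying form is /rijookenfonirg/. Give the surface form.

Rule 1 (intervocalic voicing): /k/ is a voiceless stop between vowels /o/ and /e/, so it voices to [g]. /rijookenfonirg/ → rijoogenfonirg.
Rule 2 (nasal place assimilation): /n/ precedes the labial consonant /f/, so it assimilates in place to [m]. /rijoogenfonirg/ → rijoogemfonirg.
Rule 3 (final cluster simplification): /g/ is the second consonant of a word-final cluster /rg/, so it deletes. /rijoogemfonirg/ → rijoogemfonir.

rijoogemfonir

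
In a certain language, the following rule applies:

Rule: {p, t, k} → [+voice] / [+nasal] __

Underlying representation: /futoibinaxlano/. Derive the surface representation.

No segment of /futoibinaxlano/ meets the structural description of the rule, so the form surfaces unchanged.

futoibinaxlano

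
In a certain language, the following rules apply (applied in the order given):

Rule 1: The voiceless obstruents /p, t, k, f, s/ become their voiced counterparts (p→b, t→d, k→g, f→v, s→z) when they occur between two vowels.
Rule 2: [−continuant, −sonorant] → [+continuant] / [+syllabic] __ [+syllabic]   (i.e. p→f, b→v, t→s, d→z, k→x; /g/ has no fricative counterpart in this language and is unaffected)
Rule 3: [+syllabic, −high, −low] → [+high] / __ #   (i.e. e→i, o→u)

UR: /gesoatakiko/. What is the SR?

Rule 1 (intervocalic voicing): /s/ is a voiceless obstruent between vowels /e/ and /o/, so it voices to [z]. /t/ is a voiceless obstruent between vowels /a/ and /a/, so it voices to [d]. /k/ is a voiceless obstruent between vowels /a/ and /i/, so it voices to [g]. /k/ is a voiceless obstruent between vowels /i/ and /o/, so it voices to [g]. /gesoatakiko/ → gezoadagigo.
Rule 2 (intervocalic spirantization): /d/ is a stop between vowels /a/ and /a/, so it spirantizes to the fricative [z]. /gezoadagigo/ → gezoazagigo.
Rule 3 (final vowel raising): /o/ is a mid vowel in word-final position, so it raises to [u]. /gezoazagigo/ → gezoazagigu.

gezoazagigu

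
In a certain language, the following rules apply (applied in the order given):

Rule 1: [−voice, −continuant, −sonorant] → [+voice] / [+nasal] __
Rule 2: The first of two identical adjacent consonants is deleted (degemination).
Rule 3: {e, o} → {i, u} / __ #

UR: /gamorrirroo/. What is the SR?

gamorirou

Rule 1 (post-nasal voicing): no segment meets the environment; /gamorrirroo/ is unchanged.
Rule 2 (degemination): /rr/ is a geminate; the first /r/ deletes. /rr/ is a geminate; the first /r/ deletes. /gamorrirroo/ → gamoriroo.
Rule 3 (final vowel raising): /o/ is a mid vowel in word-final position, so it raises to [u]. /gamoriroo/ → gamorirou.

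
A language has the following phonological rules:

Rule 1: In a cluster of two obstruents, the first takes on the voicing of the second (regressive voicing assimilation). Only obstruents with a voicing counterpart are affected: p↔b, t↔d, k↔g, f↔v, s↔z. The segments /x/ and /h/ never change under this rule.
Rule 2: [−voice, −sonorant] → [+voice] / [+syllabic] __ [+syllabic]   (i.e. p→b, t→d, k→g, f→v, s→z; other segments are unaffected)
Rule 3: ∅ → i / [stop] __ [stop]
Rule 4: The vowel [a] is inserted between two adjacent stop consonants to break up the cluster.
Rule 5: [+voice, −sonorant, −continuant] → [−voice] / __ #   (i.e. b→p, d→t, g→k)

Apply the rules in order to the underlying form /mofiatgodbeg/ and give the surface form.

Rule 1 (regressive voicing assimilation): /t/ precedes the voiced obstruent /g/, so it voices to [d] by assimilation. /mofiatgodbeg/ → mofiadgodbeg.
Rule 2 (intervocalic voicing): /f/ is a voiceless obstruent between vowels /o/ and /i/, so it voices to [v]. /mofiadgodbeg/ → moviadgodbeg.
Rule 3 (stop-cluster i-epenthesis): /d/ and /g/ form a stop–stop cluster, so [i] is inserted between them. /d/ and /b/ form a stop–stop cluster, so [i] is inserted between them. /moviadgodbeg/ → moviadigodibeg.
Rule 4 (stop-cluster a-epenthesis): no segment meets the environment; /moviadigodibeg/ is unchanged.
Rule 5 (final devoicing): /g/ is a voiced stop in word-final position, so it devoices to [k]. /moviadigodibeg/ → moviadigodibek.

moviadigodibek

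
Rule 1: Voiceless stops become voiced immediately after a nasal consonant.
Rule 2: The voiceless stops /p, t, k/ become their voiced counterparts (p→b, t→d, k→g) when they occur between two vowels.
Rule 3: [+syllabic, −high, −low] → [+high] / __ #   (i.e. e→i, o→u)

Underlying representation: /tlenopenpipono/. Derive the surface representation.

tlenobenbibonu

Rule 1 (post-nasal voicing): /p/ is a voiceless stop immediately after the nasal /n/, so it voices to [b]. /tlenopenpipono/ → tlenopenbipono.
Rule 2 (intervocalic voicing): /p/ is a voiceless stop between vowels /o/ and /e/, so it voices to [b]. /p/ is a voiceless stop between vowels /i/ and /o/, so it voices to [b]. /tlenopenbipono/ → tlenobenbibono.
Rule 3 (final vowel raising): /o/ is a mid vowel in word-final position, so it raises to [u]. /tlenobenbibono/ → tlenobenbibonu.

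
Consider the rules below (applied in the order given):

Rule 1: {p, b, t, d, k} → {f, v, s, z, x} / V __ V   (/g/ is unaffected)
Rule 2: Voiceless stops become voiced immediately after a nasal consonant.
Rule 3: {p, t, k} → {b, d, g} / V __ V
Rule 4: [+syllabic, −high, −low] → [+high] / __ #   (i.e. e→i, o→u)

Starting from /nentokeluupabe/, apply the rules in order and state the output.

Rule 1 (intervocalic spirantization): /k/ is a stop between vowels /o/ and /e/, so it spirantizes to the fricative [x]. /p/ is a stop between vowels /u/ and /a/, so it spirantizes to the fricative [f]. /b/ is a stop between vowels /a/ and /e/, so it spirantizes to the fricative [v]. /nentokeluupabe/ → nentoxeluufave.
Rule 2 (post-nasal voicing): /t/ is a voiceless stop immediately after the nasal /n/, so it voices to [d]. /nentoxeluufave/ → nendoxeluufave.
Rule 3 (intervocalic voicing): no segment meets the environment; /nendoxeluufave/ is unchanged.
Rule 4 (final vowel raising): /e/ is a mid vowel in word-final position, so it raises to [i]. /nendoxeluufave/ → nendoxeluufavi.

nendoxeluufavi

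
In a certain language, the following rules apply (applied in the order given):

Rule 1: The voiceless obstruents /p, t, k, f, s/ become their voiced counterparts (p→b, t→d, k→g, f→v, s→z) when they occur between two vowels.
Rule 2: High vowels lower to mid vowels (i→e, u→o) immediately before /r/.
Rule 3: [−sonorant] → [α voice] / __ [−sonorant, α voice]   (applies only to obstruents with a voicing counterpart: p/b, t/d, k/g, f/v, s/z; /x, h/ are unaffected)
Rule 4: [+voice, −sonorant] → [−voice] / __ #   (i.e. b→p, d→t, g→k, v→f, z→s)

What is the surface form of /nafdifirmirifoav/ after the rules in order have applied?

Rule 1 (intervocalic voicing): /f/ is a voiceless obstruent between vowels /i/ and /i/, so it voices to [v]. /f/ is a voiceless obstruent between vowels /i/ and /o/, so it voices to [v]. /nafdifirmirifoav/ → nafdivirmirivoav.
Rule 2 (pre-rhotic lowering): /i/ is a high vowel immediately before /r/, so it lowers to [e]. /i/ is a high vowel immediately before /r/, so it lowers to [e]. /nafdivirmirivoav/ → nafdivermerivoav.
Rule 3 (regressive voicing assimilation): /f/ precedes the voiced obstruent /d/, so it voices to [v] by assimilation. /nafdivermerivoav/ → navdivermerivoav.
Rule 4 (final devoicing): /v/ is a voiced obstruent in word-final position, so it devoices to [f]. /navdivermerivoav/ → navdivermerivoaf.

navdivermerivoaf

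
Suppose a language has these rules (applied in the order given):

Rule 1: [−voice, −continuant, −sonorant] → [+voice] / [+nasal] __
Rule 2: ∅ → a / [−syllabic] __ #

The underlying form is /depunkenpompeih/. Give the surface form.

Rule 1 (post-nasal voicing): /k/ is a voiceless stop immediately after the nasal /n/, so it voices to [g]. /p/ is a voiceless stop immediately after the nasal /n/, so it voices to [b]. /p/ is a voiceless stop immediately after the nasal /m/, so it voices to [b]. /depunkenpompeih/ → depungenbombeih.
Rule 2 (final a-epenthesis): the form ends in the consonant /h/, so [a] is inserted word-finally. /depungenbombeih/ → depungenbombeiha.

depungenbombeiha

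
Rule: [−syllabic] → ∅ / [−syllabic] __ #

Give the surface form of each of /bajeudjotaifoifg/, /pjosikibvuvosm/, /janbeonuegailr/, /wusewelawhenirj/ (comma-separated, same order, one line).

bajeudjotaifoif, pjosikibvuvos, janbeonuegail, wusewelawhenir

/bajeudjotaifoifg/: /g/ is the second consonant of a word-final cluster /fg/, so it deletes. → [bajeudjotaifoif].
/pjosikibvuvosm/: /m/ is the second consonant of a word-final cluster /sm/, so it deletes. → [pjosikibvuvos].
/janbeonuegailr/: /r/ is the second consonant of a word-final cluster /lr/, so it deletes. → [janbeonuegail].
/wusewelawhenirj/: /j/ is the second consonant of a word-final cluster /rj/, so it deletes. → [wusewelawhenir].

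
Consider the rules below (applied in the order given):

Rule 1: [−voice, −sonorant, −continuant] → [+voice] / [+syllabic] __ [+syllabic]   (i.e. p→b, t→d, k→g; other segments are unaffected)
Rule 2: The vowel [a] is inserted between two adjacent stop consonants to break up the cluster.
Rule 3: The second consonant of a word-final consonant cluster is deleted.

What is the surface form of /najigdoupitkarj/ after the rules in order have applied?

Rule 1 (intervocalic voicing): /p/ is a voiceless stop between vowels /u/ and /i/, so it voices to [b]. /najigdoupitkarj/ → najigdoubitkarj.
Rule 2 (stop-cluster a-epenthesis): /g/ and /d/ form a stop–stop cluster, so [a] is inserted between them. /t/ and /k/ form a stop–stop cluster, so [a] is inserted between them. /najigdoubitkarj/ → najigadoubitakarj.
Rule 3 (final cluster simplification): /j/ is the second consonant of a word-final cluster /rj/, so it deletes. /najigadoubitakarj/ → najigadoubitakar.

najigadoubitakar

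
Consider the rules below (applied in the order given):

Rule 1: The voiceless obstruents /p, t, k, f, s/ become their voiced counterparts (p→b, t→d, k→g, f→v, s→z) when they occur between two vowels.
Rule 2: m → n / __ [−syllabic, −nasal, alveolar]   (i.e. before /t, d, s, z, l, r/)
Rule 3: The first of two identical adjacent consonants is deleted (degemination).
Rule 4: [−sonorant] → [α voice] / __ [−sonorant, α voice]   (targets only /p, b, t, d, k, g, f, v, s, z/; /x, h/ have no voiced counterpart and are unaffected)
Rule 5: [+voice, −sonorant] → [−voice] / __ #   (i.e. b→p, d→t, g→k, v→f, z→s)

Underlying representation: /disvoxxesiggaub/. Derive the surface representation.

dizvoxezigaup

Rule 1 (intervocalic voicing): /s/ is a voiceless obstruent between vowels /e/ and /i/, so it voices to [z]. /disvoxxesiggaub/ → disvoxxeziggaub.
Rule 2 (nasal place assimilation): no segment meets the environment; /disvoxxeziggaub/ is unchanged.
Rule 3 (degemination): /xx/ is a geminate; the first /x/ deletes. /gg/ is a geminate; the first /g/ deletes. /disvoxxeziggaub/ → disvoxezigaub.
Rule 4 (regressive voicing assimilation): /s/ precedes the voiced obstruent /v/, so it voices to [z] by assimilation. /disvoxezigaub/ → dizvoxezigaub.
Rule 5 (final devoicing): /b/ is a voiced obstruent in word-final position, so it devoices to [p]. /dizvoxezigaub/ → dizvoxezigaup.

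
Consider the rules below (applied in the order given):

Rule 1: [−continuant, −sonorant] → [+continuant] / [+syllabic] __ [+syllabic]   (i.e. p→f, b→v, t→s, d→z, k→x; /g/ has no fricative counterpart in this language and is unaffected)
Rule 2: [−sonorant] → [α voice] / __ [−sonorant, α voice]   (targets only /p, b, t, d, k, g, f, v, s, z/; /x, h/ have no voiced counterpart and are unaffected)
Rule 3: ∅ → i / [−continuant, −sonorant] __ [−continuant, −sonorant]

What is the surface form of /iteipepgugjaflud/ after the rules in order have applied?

Rule 1 (intervocalic spirantization): /t/ is a stop between vowels /i/ and /e/, so it spirantizes to the fricative [s]. /p/ is a stop between vowels /i/ and /e/, so it spirantizes to the fricative [f]. /iteipepgugjaflud/ → iseifepgugjaflud.
Rule 2 (regressive voicing assimilation): /p/ precedes the voiced obstruent /g/, so it voices to [b] by assimilation. /iseifepgugjaflud/ → iseifebgugjaflud.
Rule 3 (stop-cluster i-epenthesis): /b/ and /g/ form a stop–stop cluster, so [i] is inserted between them. /iseifebgugjaflud/ → iseifebigugjaflud.

iseifebigugjaflud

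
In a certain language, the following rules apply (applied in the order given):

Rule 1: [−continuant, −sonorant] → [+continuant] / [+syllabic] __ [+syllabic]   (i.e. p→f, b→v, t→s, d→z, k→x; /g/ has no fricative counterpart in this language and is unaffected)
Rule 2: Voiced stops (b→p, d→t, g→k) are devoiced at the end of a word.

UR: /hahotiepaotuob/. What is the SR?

Rule 1 (intervocalic spirantization): /t/ is a stop between vowels /o/ and /i/, so it spirantizes to the fricative [s]. /p/ is a stop between vowels /e/ and /a/, so it spirantizes to the fricative [f]. /t/ is a stop between vowels /o/ and /u/, so it spirantizes to the fricative [s]. /hahotiepaotuob/ → hahosiefaosuob.
Rule 2 (final devoicing): /b/ is a voiced stop in word-final position, so it devoices to [p]. /hahosiefaosuob/ → hahosiefaosuop.

hahosiefaosuop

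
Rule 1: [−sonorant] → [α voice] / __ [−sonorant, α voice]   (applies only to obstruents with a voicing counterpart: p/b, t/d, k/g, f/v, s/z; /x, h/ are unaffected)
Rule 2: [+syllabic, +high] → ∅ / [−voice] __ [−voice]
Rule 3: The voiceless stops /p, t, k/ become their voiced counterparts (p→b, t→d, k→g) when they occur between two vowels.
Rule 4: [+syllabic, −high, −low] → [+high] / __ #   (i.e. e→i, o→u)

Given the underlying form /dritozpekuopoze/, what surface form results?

dridospeguobozi

Rule 1 (regressive voicing assimilation): /z/ precedes the voiceless obstruent /p/, so it devoices to [s] by assimilation. /dritozpekuopoze/ → dritospekuopoze.
Rule 2 (high vowel syncope): no segment meets the environment; /dritospekuopoze/ is unchanged.
Rule 3 (intervocalic voicing): /t/ is a voiceless stop between vowels /i/ and /o/, so it voices to [d]. /k/ is a voiceless stop between vowels /e/ and /u/, so it voices to [g]. /p/ is a voiceless stop between vowels /o/ and /o/, so it voices to [b]. /dritospekuopoze/ → dridospeguoboze.
Rule 4 (final vowel raising): /e/ is a mid vowel in word-final position, so it raises to [i]. /dridospeguoboze/ → dridospeguobozi.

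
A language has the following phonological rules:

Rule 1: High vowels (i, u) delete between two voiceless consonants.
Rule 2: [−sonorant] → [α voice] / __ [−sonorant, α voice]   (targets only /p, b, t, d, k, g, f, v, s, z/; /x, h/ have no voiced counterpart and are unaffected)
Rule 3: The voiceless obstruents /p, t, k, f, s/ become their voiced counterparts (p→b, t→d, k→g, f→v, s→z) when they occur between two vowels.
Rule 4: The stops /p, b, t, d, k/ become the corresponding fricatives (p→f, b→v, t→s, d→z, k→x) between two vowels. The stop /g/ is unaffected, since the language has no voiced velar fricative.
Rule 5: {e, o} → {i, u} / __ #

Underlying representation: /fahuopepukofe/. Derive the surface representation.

fahuovepkovi

Rule 1 (high vowel syncope): /u/ is a high vowel flanked by voiceless consonants /p/ and /k/, so it deletes. /fahuopepukofe/ → fahuopepkofe.
Rule 2 (regressive voicing assimilation): no segment meets the environment; /fahuopepkofe/ is unchanged.
Rule 3 (intervocalic voicing): /p/ is a voiceless obstruent between vowels /o/ and /e/, so it voices to [b]. /f/ is a voiceless obstruent between vowels /o/ and /e/, so it voices to [v]. /fahuopepkofe/ → fahuobepkove.
Rule 4 (intervocalic spirantization): /b/ is a stop between vowels /o/ and /e/, so it spirantizes to the fricative [v]. /fahuobepkove/ → fahuovepkove.
Rule 5 (final vowel raising): /e/ is a mid vowel in word-final position, so it raises to [i]. /fahuovepkove/ → fahuovepkovi.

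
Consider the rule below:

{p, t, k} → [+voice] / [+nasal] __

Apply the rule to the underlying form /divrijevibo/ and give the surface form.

No segment of /divrijevibo/ meets the structural description of the rule, so the form surfaces unchanged.

divrijevibo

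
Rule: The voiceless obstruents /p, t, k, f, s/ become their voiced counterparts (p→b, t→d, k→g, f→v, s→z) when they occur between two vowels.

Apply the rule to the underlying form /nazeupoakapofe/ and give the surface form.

/p/ is a voiceless obstruent between vowels /u/ and /o/, so it voices to [b].
/k/ is a voiceless obstruent between vowels /a/ and /a/, so it voices to [g].
/p/ is a voiceless obstruent between vowels /a/ and /o/, so it voices to [b].
/f/ is a voiceless obstruent between vowels /o/ and /e/, so it voices to [v].
Surface form: [nazeuboagabove].

nazeuboagabove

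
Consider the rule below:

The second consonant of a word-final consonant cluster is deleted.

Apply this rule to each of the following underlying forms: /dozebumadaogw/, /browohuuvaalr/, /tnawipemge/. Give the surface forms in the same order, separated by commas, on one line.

/dozebumadaogw/: /w/ is the second consonant of a word-final cluster /gw/, so it deletes. → [dozebumadaog].
/browohuuvaalr/: /r/ is the second consonant of a word-final cluster /lr/, so it deletes. → [browohuuvaal].
/tnawipemge/: the rule's environment is not met; surfaces unchanged as [tnawipemge].

dozebumadaog, browohuuvaal, tnawipemge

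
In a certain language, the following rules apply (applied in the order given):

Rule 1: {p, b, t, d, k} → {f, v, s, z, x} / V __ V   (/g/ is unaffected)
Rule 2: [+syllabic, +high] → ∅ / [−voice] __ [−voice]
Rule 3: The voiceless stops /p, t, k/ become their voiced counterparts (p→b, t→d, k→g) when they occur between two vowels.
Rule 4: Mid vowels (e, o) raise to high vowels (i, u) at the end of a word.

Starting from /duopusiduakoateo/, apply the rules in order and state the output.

duofsizuaxoaseu

Rule 1 (intervocalic spirantization): /p/ is a stop between vowels /o/ and /u/, so it spirantizes to the fricative [f]. /d/ is a stop between vowels /i/ and /u/, so it spirantizes to the fricative [z]. /k/ is a stop between vowels /a/ and /o/, so it spirantizes to the fricative [x]. /t/ is a stop between vowels /a/ and /e/, so it spirantizes to the fricative [s]. /duopusiduakoateo/ → duofusizuaxoaseo.
Rule 2 (high vowel syncope): /u/ is a high vowel flanked by voiceless consonants /f/ and /s/, so it deletes. /duofusizuaxoaseo/ → duofsizuaxoaseo.
Rule 3 (intervocalic voicing): no segment meets the environment; /duofsizuaxoaseo/ is unchanged.
Rule 4 (final vowel raising): /o/ is a mid vowel in word-final position, so it raises to [u]. /duofsizuaxoaseo/ → duofsizuaxoaseu.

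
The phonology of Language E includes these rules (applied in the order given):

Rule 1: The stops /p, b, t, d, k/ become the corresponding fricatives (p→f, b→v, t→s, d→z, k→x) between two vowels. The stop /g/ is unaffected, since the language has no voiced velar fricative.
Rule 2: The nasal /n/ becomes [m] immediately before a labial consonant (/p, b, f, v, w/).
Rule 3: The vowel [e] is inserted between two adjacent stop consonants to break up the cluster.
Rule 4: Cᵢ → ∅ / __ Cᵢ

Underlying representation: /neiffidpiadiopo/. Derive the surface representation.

neifidepiaziofo

Rule 1 (intervocalic spirantization): /d/ is a stop between vowels /a/ and /i/, so it spirantizes to the fricative [z]. /p/ is a stop between vowels /o/ and /o/, so it spirantizes to the fricative [f]. /neiffidpiadiopo/ → neiffidpiaziofo.
Rule 2 (nasal place assimilation): no segment meets the environment; /neiffidpiaziofo/ is unchanged.
Rule 3 (stop-cluster e-epenthesis): /d/ and /p/ form a stop–stop cluster, so [e] is inserted between them. /neiffidpiaziofo/ → neiffidepiaziofo.
Rule 4 (degemination): /ff/ is a geminate; the first /f/ deletes. /neiffidepiaziofo/ → neifidepiaziofo.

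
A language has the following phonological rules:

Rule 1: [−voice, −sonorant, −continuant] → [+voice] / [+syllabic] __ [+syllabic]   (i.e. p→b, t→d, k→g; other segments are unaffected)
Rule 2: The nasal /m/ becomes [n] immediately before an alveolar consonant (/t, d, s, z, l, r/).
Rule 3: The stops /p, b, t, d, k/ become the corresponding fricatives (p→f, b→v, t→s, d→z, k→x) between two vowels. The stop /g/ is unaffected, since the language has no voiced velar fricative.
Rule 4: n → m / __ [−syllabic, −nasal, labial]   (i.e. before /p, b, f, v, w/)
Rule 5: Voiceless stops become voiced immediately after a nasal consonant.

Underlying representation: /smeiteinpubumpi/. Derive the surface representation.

Rule 1 (intervocalic voicing): /t/ is a voiceless stop between vowels /i/ and /e/, so it voices to [d]. /smeiteinpubumpi/ → smeideinpubumpi.
Rule 2 (nasal place assimilation): no segment meets the environment; /smeideinpubumpi/ is unchanged.
Rule 3 (intervocalic spirantization): /d/ is a stop between vowels /i/ and /e/, so it spirantizes to the fricative [z]. /b/ is a stop between vowels /u/ and /u/, so it spirantizes to the fricative [v]. /smeideinpubumpi/ → smeizeinpuvumpi.
Rule 4 (nasal place assimilation): /n/ precedes the labial consonant /p/, so it assimilates in place to [m]. /smeizeinpuvumpi/ → smeizeimpuvumpi.
Rule 5 (post-nasal voicing): /p/ is a voiceless stop immediately after the nasal /m/, so it voices to [b]. /p/ is a voiceless stop immediately after the nasal /m/, so it voices to [b]. /smeizeimpuvumpi/ → smeizeimbuvumbi.

smeizeimbuvumbi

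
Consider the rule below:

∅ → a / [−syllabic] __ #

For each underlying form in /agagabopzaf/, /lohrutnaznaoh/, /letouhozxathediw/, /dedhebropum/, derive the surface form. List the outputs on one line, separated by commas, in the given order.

agagabopzafa, lohrutnaznaoha, letouhozxathediwa, dedhebropuma

/agagabopzaf/: the form ends in the consonant /f/, so [a] is inserted word-finally. → [agagabopzafa].
/lohrutnaznaoh/: the form ends in the consonant /h/, so [a] is inserted word-finally. → [lohrutnaznaoha].
/letouhozxathediw/: the form ends in the consonant /w/, so [a] is inserted word-finally. → [letouhozxathediwa].
/dedhebropum/: the form ends in the consonant /m/, so [a] is inserted word-finally. → [dedhebropuma].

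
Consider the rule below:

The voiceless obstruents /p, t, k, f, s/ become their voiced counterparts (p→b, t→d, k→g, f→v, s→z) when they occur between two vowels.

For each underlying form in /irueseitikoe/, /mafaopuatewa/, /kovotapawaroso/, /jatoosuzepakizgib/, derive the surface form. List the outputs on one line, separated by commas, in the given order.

/irueseitikoe/: /s/ is a voiceless obstruent between vowels /e/ and /e/, so it voices to [z]. /t/ is a voiceless obstruent between vowels /i/ and /i/, so it voices to [d]. /k/ is a voiceless obstruent between vowels /i/ and /o/, so it voices to [g]. → [iruezeidigoe].
/mafaopuatewa/: /f/ is a voiceless obstruent between vowels /a/ and /a/, so it voices to [v]. /p/ is a voiceless obstruent between vowels /o/ and /u/, so it voices to [b]. /t/ is a voiceless obstruent between vowels /a/ and /e/, so it voices to [d]. → [mavaobuadewa].
/kovotapawaroso/: /t/ is a voiceless obstruent between vowels /o/ and /a/, so it voices to [d]. /p/ is a voiceless obstruent between vowels /a/ and /a/, so it voices to [b]. /s/ is a voiceless obstruent between vowels /o/ and /o/, so it voices to [z]. → [kovodabawarozo].
/jatoosuzepakizgib/: /t/ is a voiceless obstruent between vowels /a/ and /o/, so it voices to [d]. /s/ is a voiceless obstruent between vowels /o/ and /u/, so it voices to [z]. /p/ is a voiceless obstruent between vowels /e/ and /a/, so it voices to [b]. /k/ is a voiceless obstruent between vowels /a/ and /i/, so it voices to [g]. → [jadoozuzebagizgib].

iruezeidigoe, mavaobuadewa, kovodabawarozo, jadoozuzebagizgib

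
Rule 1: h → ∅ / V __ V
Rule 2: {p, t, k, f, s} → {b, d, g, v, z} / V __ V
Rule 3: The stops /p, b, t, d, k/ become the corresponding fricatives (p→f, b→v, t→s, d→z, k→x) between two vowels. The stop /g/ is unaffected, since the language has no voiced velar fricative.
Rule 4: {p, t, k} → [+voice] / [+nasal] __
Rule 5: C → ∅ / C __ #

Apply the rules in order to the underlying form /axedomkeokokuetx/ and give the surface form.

axezomgeogoguet

Rule 1 (intervocalic h-deletion): no segment meets the environment; /axedomkeokokuetx/ is unchanged.
Rule 2 (intervocalic voicing): /k/ is a voiceless obstruent between vowels /o/ and /o/, so it voices to [g]. /k/ is a voiceless obstruent between vowels /o/ and /u/, so it voices to [g]. /axedomkeokokuetx/ → axedomkeogoguetx.
Rule 3 (intervocalic spirantization): /d/ is a stop between vowels /e/ and /o/, so it spirantizes to the fricative [z]. /axedomkeogoguetx/ → axezomkeogoguetx.
Rule 4 (post-nasal voicing): /k/ is a voiceless stop immediately after the nasal /m/, so it voices to [g]. /axezomkeogoguetx/ → axezomgeogoguetx.
Rule 5 (final cluster simplification): /x/ is the second consonant of a word-final cluster /tx/, so it deletes. /axezomgeogoguetx/ → axezomgeogoguet.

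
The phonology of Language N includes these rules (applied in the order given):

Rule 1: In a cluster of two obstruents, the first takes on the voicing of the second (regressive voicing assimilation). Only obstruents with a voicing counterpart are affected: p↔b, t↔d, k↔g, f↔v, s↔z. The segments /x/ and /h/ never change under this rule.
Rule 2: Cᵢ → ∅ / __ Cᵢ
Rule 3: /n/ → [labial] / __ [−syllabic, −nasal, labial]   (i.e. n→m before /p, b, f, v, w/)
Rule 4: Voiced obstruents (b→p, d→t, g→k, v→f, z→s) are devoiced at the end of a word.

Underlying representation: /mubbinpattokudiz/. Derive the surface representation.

mubimpatokudis

Rule 1 (regressive voicing assimilation): no segment meets the environment; /mubbinpattokudiz/ is unchanged.
Rule 2 (degemination): /bb/ is a geminate; the first /b/ deletes. /tt/ is a geminate; the first /t/ deletes. /mubbinpattokudiz/ → mubinpatokudiz.
Rule 3 (nasal place assimilation): /n/ precedes the labial consonant /p/, so it assimilates in place to [m]. /mubinpatokudiz/ → mubimpatokudiz.
Rule 4 (final devoicing): /z/ is a voiced obstruent in word-final position, so it devoices to [s]. /mubimpatokudiz/ → mubimpatokudis.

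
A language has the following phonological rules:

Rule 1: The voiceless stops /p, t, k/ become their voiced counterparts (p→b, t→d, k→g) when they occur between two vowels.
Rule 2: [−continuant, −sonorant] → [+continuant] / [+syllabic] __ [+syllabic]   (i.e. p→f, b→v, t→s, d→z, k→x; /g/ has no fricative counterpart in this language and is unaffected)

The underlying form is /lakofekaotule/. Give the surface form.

lagofegaozule

Rule 1 (intervocalic voicing): /k/ is a voiceless stop between vowels /a/ and /o/, so it voices to [g]. /k/ is a voiceless stop between vowels /e/ and /a/, so it voices to [g]. /t/ is a voiceless stop between vowels /o/ and /u/, so it voices to [d]. /lakofekaotule/ → lagofegaodule.
Rule 2 (intervocalic spirantization): /d/ is a stop between vowels /o/ and /u/, so it spirantizes to the fricative [z]. /lagofegaodule/ → lagofegaozule.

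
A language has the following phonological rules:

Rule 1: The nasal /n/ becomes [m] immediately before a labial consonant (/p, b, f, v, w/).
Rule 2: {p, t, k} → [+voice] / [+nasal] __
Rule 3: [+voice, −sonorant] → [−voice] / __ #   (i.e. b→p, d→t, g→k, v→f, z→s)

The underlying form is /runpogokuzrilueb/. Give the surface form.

rumbogokuzriluep

Rule 1 (nasal place assimilation): /n/ precedes the labial consonant /p/, so it assimilates in place to [m]. /runpogokuzrilueb/ → rumpogokuzrilueb.
Rule 2 (post-nasal voicing): /p/ is a voiceless stop immediately after the nasal /m/, so it voices to [b]. /rumpogokuzrilueb/ → rumbogokuzrilueb.
Rule 3 (final devoicing): /b/ is a voiced obstruent in word-final position, so it devoices to [p]. /rumbogokuzrilueb/ → rumbogokuzriluep.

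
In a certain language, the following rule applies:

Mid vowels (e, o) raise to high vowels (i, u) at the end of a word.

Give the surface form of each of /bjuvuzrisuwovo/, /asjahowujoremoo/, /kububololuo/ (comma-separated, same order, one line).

/bjuvuzrisuwovo/: /o/ is a mid vowel in word-final position, so it raises to [u]. → [bjuvuzrisuwovu].
/asjahowujoremoo/: /o/ is a mid vowel in word-final position, so it raises to [u]. → [asjahowujoremou].
/kububololuo/: /o/ is a mid vowel in word-final position, so it raises to [u]. → [kububololuu].

bjuvuzrisuwovu, asjahowujoremou, kububololuu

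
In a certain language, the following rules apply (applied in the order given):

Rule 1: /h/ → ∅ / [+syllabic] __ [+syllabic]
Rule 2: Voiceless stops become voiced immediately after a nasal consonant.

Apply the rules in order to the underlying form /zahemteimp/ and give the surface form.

zaemdeimb

Rule 1 (intervocalic h-deletion): /h/ occurs between vowels /a/ and /e/, so it deletes. /zahemteimp/ → zaemteimp.
Rule 2 (post-nasal voicing): /t/ is a voiceless stop immediately after the nasal /m/, so it voices to [d]. /p/ is a voiceless stop immediately after the nasal /m/, so it voices to [b]. /zaemteimp/ → zaemdeimb.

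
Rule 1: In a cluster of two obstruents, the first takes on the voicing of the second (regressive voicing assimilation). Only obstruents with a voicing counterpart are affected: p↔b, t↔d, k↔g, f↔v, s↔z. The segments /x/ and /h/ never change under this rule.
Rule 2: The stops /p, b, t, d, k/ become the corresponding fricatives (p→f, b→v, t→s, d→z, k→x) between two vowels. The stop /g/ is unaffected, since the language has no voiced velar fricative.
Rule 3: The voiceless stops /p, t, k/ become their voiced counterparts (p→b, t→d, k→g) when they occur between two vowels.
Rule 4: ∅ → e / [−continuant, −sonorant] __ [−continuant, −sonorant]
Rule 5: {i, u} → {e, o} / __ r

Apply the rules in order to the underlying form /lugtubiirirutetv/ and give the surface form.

Rule 1 (regressive voicing assimilation): /g/ precedes the voiceless obstruent /t/, so it devoices to [k] by assimilation. /t/ precedes the voiced obstruent /v/, so it voices to [d] by assimilation. /lugtubiirirutetv/ → luktubiirirutedv.
Rule 2 (intervocalic spirantization): /b/ is a stop between vowels /u/ and /i/, so it spirantizes to the fricative [v]. /t/ is a stop between vowels /u/ and /e/, so it spirantizes to the fricative [s]. /luktubiirirutedv/ → luktuviirirusedv.
Rule 3 (intervocalic voicing): no segment meets the environment; /luktuviirirusedv/ is unchanged.
Rule 4 (stop-cluster e-epenthesis): /k/ and /t/ form a stop–stop cluster, so [e] is inserted between them. /luktuviirirusedv/ → luketuviirirusedv.
Rule 5 (pre-rhotic lowering): /i/ is a high vowel immediately before /r/, so it lowers to [e]. /i/ is a high vowel immediately before /r/, so it lowers to [e]. /luketuviirirusedv/ → luketuviererusedv.

luketuviererusedv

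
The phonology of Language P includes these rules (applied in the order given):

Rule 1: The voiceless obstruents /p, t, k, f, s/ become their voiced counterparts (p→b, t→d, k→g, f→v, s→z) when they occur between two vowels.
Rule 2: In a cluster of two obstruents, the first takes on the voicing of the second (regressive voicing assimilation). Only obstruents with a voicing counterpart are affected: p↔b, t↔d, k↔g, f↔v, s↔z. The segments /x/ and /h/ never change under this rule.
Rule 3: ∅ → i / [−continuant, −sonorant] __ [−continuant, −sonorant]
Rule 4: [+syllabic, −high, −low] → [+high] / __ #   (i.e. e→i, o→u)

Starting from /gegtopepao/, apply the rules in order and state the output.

gekitobebau

Rule 1 (intervocalic voicing): /p/ is a voiceless obstruent between vowels /o/ and /e/, so it voices to [b]. /p/ is a voiceless obstruent between vowels /e/ and /a/, so it voices to [b]. /gegtopepao/ → gegtobebao.
Rule 2 (regressive voicing assimilation): /g/ precedes the voiceless obstruent /t/, so it devoices to [k] by assimilation. /gegtobebao/ → gektobebao.
Rule 3 (stop-cluster i-epenthesis): /k/ and /t/ form a stop–stop cluster, so [i] is inserted between them. /gektobebao/ → gekitobebao.
Rule 4 (final vowel raising): /o/ is a mid vowel in word-final position, so it raises to [u]. /gekitobebao/ → gekitobebau.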